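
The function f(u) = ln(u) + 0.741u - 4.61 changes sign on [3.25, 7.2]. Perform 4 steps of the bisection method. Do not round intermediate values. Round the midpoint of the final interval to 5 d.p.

4.36094

f(3.250000) = -1.023095, f(7.200000) = 2.699281 (opposite signs)
step 1: m = 5.225000, f(m) = 0.915180 > 0 → root in [3.250000, 5.225000]
step 2: m = 4.237500, f(m) = -0.026039 < 0 → root in [4.237500, 5.225000]
step 3: m = 4.731250, f(m) = 0.450046 > 0 → root in [4.237500, 4.731250]
step 4: m = 4.484375, f(m) = 0.213521 > 0 → root in [4.237500, 4.484375]
Midpoint of [4.237500, 4.484375] = 4.360938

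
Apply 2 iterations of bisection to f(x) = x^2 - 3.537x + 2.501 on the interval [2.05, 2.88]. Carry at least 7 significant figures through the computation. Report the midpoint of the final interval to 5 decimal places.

f(2.050000) = -0.547350, f(2.880000) = 0.608840 (opposite signs)
step 1: m = 2.465000, f(m) = -0.141480 < 0 → root in [2.465000, 2.880000]
step 2: m = 2.672500, f(m) = 0.190624 > 0 → root in [2.465000, 2.672500]
Midpoint of [2.465000, 2.672500] = 2.568750

2.56875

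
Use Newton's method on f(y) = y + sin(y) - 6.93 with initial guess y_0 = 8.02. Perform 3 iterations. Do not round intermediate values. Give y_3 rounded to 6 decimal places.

f'(y) = 1 + cos(y)
y_0 = 8.020000: f = 2.076251, f' = 0.834743 → y_1 = 8.020000 - (2.076251)/(0.834743) = 5.532707
y_1 = 5.532707: f = -2.079281, f' = 1.731363 → y_2 = 5.532707 - (-2.079281)/(1.731363) = 6.733658
y_2 = 6.733658: f = 0.239049, f' = 1.900242 → y_3 = 6.733658 - (0.239049)/(1.900242) = 6.607859

6.607859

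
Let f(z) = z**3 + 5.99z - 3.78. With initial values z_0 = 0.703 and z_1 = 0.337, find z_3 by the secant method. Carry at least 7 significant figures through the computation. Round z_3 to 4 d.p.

0.5961

f(z_0) = 0.778399, f(z_1) = -1.723097
z_2 = 0.337000 - (-1.723097)·(0.337000 - 0.703000)/(-1.723097 - (0.778399)) = 0.589111; f(z_2) = -0.046776
z_3 = 0.589111 - (-0.046776)·(0.589111 - 0.337000)/(-0.046776 - (-1.723097)) = 0.596145; f(z_3) = 0.002775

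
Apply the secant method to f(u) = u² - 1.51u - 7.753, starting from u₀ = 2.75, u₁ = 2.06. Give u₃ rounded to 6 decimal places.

f(u_0) = -4.343000, f(u_1) = -6.620000
u_2 = 2.060000 - (-6.620000)·(2.060000 - 2.750000)/(-6.620000 - (-4.343000)) = 4.066061; f(u_2) = 2.640097
u_3 = 4.066061 - (2.640097)·(4.066061 - 2.060000)/(2.640097 - (-6.620000)) = 3.494123; f(u_3) = -0.820229

3.494123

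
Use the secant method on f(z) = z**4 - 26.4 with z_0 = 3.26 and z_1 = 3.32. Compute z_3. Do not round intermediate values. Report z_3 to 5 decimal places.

f(z_0) = 86.545882, f(z_1) = 95.093302
z_2 = 3.320000 - (95.093302)·(3.320000 - 3.260000)/(95.093302 - (86.545882)) = 2.652477; f(z_2) = 23.100161
z_3 = 2.652477 - (23.100161)·(2.652477 - 3.320000)/(23.100161 - (95.093302)) = 2.438292; f(z_3) = 8.946192

2.43829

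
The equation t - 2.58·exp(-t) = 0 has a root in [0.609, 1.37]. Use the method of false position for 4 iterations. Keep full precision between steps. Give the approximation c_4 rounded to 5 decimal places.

f(0.609000) = -0.794248, f(1.370000) = 0.714404
step 1: c = 1.009638, f(c) = 0.069612 > 0 → new bracket [0.609000, 1.009638]
step 2: c = 0.977353, f(c) = 0.006484 > 0 → new bracket [0.609000, 0.977353]
step 3: c = 0.974370, f(c) = 0.000601 > 0 → new bracket [0.609000, 0.974370]
step 4: c = 0.974094, f(c) = 0.000056 > 0 → new bracket [0.609000, 0.974094]

0.97409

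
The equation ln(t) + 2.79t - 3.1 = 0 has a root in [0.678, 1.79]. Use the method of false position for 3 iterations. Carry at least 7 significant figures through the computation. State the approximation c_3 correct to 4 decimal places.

False-position update: c = (a·f(b) − b·f(a))/(f(b) − f(a)); replace the endpoint whose sign matches f(c).
f(0.678000) = -1.596988, f(1.790000) = 2.476316
step 1: c = 1.113973, f(c) = 0.115918 > 0 → new bracket [0.678000, 1.113973]
step 2: c = 1.084469, f(c) = 0.006760 > 0 → new bracket [0.678000, 1.084469]
step 3: c = 1.082756, f(c) = 0.000399 > 0 → new bracket [0.678000, 1.082756]

1.0828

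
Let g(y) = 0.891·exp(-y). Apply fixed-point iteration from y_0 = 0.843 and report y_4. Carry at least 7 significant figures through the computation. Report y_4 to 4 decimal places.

y_1 = g(0.843000) = 0.383502
y_2 = g(0.383502) = 0.607191
y_3 = g(0.607191) = 0.485488
y_4 = g(0.485488) = 0.548319

0.5483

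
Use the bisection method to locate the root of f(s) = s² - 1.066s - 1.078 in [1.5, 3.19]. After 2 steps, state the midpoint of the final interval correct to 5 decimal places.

1.71125

f(1.500000) = -0.427000, f(3.190000) = 5.697560 (opposite signs)
step 1: m = 2.345000, f(m) = 1.921255 > 0 → root in [1.500000, 2.345000]
step 2: m = 1.922500, f(m) = 0.568621 > 0 → root in [1.500000, 1.922500]
Midpoint of [1.500000, 1.922500] = 1.711250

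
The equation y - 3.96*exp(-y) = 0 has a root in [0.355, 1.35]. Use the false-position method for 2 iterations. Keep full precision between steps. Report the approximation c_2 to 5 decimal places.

f(0.355000) = -2.421647, f(1.350000) = 0.323409
step 1: c = 1.232774, f(c) = 0.078502 > 0 → new bracket [0.355000, 1.232774]
step 2: c = 1.205213, f(c) = 0.018685 > 0 → new bracket [0.355000, 1.205213]

1.20521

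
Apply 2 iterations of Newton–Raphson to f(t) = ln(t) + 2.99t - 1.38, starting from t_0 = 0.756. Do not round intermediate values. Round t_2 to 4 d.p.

f'(t) = 1/t + 2.99
t_0 = 0.756000: f = 0.600726, f' = 4.312751 → t_1 = 0.756000 - (0.600726)/(4.312751) = 0.616709
t_1 = 0.616709: f = -0.019397, f' = 4.611509 → t_2 = 0.616709 - (-0.019397)/(4.611509) = 0.620915

0.6209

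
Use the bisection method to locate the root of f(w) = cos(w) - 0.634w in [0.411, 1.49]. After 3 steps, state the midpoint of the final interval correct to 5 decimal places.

0.88306

f(0.411000) = 0.656148, f(1.490000) = -0.863952 (opposite signs)
step 1: m = 0.950500, f(m) = -0.021341 < 0 → root in [0.411000, 0.950500]
step 2: m = 0.680750, f(m) = 0.345505 > 0 → root in [0.680750, 0.950500]
step 3: m = 0.815625, f(m) = 0.168307 > 0 → root in [0.815625, 0.950500]
Midpoint of [0.815625, 0.950500] = 0.883063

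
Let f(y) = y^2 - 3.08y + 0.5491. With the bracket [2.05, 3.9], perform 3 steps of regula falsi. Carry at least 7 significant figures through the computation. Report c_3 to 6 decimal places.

2.865620

False-position update: c = (a·f(b) − b·f(a))/(f(b) − f(a)); replace the endpoint whose sign matches f(c).
f(2.050000) = -1.562400, f(3.900000) = 3.747100
step 1: c = 2.594390, f(c) = -0.710761 < 0 → new bracket [2.594390, 3.900000]
step 2: c = 2.802557, f(c) = -0.228451 < 0 → new bracket [2.802557, 3.900000]
step 3: c = 2.865620, f(c) = -0.065232 < 0 → new bracket [2.865620, 3.900000]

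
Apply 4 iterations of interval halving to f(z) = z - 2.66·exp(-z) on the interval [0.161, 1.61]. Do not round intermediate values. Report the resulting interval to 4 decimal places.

[0.9761, 1.0666]

f(0.161000) = -2.103437, f(1.610000) = 1.078299 (opposite signs)
step 1: m = 0.885500, f(m) = -0.211771 < 0 → root in [0.885500, 1.610000]
step 2: m = 1.247750, f(m) = 0.483931 > 0 → root in [0.885500, 1.247750]
step 3: m = 1.066625, f(m) = 0.151138 > 0 → root in [0.885500, 1.066625]
step 4: m = 0.976063, f(m) = -0.026204 < 0 → root in [0.976063, 1.066625]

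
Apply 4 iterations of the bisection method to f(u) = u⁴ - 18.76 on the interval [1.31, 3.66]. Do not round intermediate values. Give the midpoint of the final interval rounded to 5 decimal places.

2.11781

f(1.310000) = -15.815001, f(3.660000) = 160.682099 (opposite signs)
step 1: m = 2.485000, f(m) = 19.373404 > 0 → root in [1.310000, 2.485000]
step 2: m = 1.897500, f(m) = -5.796355 < 0 → root in [1.897500, 2.485000]
step 3: m = 2.191250, f(m) = 4.295137 > 0 → root in [1.897500, 2.191250]
step 4: m = 2.044375, f(m) = -1.292038 < 0 → root in [2.044375, 2.191250]
Midpoint of [2.044375, 2.191250] = 2.117813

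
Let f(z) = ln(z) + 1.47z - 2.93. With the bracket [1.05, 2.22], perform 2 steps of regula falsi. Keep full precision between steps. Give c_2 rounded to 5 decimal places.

1.65391

f(1.050000) = -1.337710, f(2.220000) = 1.130907
step 1: c = 1.684007, f(c) = 0.066666 > 0 → new bracket [1.050000, 1.684007]
step 2: c = 1.653910, f(c) = 0.004391 > 0 → new bracket [1.050000, 1.653910]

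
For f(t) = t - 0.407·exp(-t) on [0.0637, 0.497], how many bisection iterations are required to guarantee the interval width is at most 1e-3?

Initial width b − a = 0.497 − 0.0637 = 0.433300.
After n steps the width is (b−a)/2^n; need (b−a)/2^n ≤ 1e-3.
So n ≥ log₂(0.433300/1e-3) = log₂(433.3000) ≈ 8.7592.
Hence n = 9.

9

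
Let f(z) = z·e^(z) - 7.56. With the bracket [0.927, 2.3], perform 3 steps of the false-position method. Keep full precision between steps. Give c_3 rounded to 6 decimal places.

1.516485

f(0.927000) = -5.217548, f(2.300000) = 15.380620
step 1: c = 1.274783, f(c) = -2.998922 < 0 → new bracket [1.274783, 2.300000]
step 2: c = 1.442064, f(c) = -1.460912 < 0 → new bracket [1.442064, 2.300000]
step 3: c = 1.516485, f(c) = -0.650616 < 0 → new bracket [1.516485, 2.300000]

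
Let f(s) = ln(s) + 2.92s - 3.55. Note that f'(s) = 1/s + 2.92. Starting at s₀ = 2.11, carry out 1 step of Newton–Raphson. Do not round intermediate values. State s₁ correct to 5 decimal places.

1.12062

s_0 = 2.110000: f = 3.357888, f' = 3.393934 → s_1 = 2.110000 - (3.357888)/(3.393934) = 1.120621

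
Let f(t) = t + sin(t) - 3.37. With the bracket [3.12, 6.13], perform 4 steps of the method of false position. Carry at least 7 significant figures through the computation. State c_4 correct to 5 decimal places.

False-position update: c = (a·f(b) − b·f(a))/(f(b) − f(a)); replace the endpoint whose sign matches f(c).
f(3.120000) = -0.228409, f(6.130000) = 2.607413
step 1: c = 3.362438, f(c) = -0.226617 < 0 → new bracket [3.362438, 6.130000]
step 2: c = 3.583740, f(c) = -0.214141 < 0 → new bracket [3.583740, 6.130000]
step 3: c = 3.776988, f(c) = -0.186508 < 0 → new bracket [3.776988, 6.130000]
step 4: c = 3.934063, f(c) = -0.148027 < 0 → new bracket [3.934063, 6.130000]

3.93406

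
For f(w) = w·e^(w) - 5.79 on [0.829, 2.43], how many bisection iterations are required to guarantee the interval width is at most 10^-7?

24

Initial width b − a = 2.43 − 0.829 = 1.601000.
After n steps the width is (b−a)/2^n; need (b−a)/2^n ≤ 10^-7.
So n ≥ log₂(1.601000/10^-7) = log₂(16010000.0000) ≈ 23.9325.
Hence n = 24.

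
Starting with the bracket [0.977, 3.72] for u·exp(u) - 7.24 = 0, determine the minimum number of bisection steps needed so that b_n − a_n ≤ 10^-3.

12

Initial width b − a = 3.72 − 0.977 = 2.743000.
After n steps the width is (b−a)/2^n; need (b−a)/2^n ≤ 10^-3.
So n ≥ log₂(2.743000/10^-3) = log₂(2743.0000) ≈ 11.4215.
Hence n = 12.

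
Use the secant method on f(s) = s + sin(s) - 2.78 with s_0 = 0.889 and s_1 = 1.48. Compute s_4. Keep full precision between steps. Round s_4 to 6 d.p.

1.806887

f(s_0) = -1.114558, f(s_1) = -0.304119
s_2 = 1.480000 - (-0.304119)·(1.480000 - 0.889000)/(-0.304119 - (-1.114558)) = 1.701774; f(s_2) = -0.086791
s_3 = 1.701774 - (-0.086791)·(1.701774 - 1.480000)/(-0.086791 - (-0.304119)) = 1.790341; f(s_3) = -0.013662
s_4 = 1.790341 - (-0.013662)·(1.790341 - 1.701774)/(-0.013662 - (-0.086791)) = 1.806887; f(s_4) = -0.000853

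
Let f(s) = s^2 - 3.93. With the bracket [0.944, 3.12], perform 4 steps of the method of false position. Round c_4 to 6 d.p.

f(0.944000) = -3.038864, f(3.120000) = 5.804400
step 1: c = 1.691752, f(c) = -1.067975 < 0 → new bracket [1.691752, 3.120000]
step 2: c = 1.913703, f(c) = -0.267739 < 0 → new bracket [1.913703, 3.120000]
step 3: c = 1.966893, f(c) = -0.061333 < 0 → new bracket [1.966893, 3.120000]
step 4: c = 1.978950, f(c) = -0.013758 < 0 → new bracket [1.978950, 3.120000]

1.978950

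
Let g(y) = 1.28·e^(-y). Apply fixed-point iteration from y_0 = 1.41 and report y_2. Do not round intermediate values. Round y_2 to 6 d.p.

0.936465

y_1 = g(1.410000) = 0.312503
y_2 = g(0.312503) = 0.936465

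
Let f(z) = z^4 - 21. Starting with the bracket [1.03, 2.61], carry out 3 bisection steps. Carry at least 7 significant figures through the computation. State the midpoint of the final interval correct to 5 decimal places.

2.11625

f(1.030000) = -19.874491, f(2.610000) = 25.404706 (opposite signs)
step 1: m = 1.820000, f(m) = -10.028006 < 0 → root in [1.820000, 2.610000]
step 2: m = 2.215000, f(m) = 3.071044 > 0 → root in [1.820000, 2.215000]
step 3: m = 2.017500, f(m) = -4.432607 < 0 → root in [2.017500, 2.215000]
Midpoint of [2.017500, 2.215000] = 2.116250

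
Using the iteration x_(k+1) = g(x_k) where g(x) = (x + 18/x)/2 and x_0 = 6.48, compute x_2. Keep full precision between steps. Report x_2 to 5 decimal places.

4.25876

x_1 = g(6.480000) = 4.628889
x_2 = g(4.628889) = 4.258756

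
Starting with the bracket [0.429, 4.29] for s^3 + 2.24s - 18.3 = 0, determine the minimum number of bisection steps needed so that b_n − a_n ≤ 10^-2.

Initial width b − a = 4.29 − 0.429 = 3.861000.
After n steps the width is (b−a)/2^n; need (b−a)/2^n ≤ 10^-2.
So n ≥ log₂(3.861000/10^-2) = log₂(386.1000) ≈ 8.5928.
Hence n = 9.

9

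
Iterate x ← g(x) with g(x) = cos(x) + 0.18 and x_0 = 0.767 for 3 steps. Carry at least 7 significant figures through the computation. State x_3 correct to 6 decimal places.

x_1 = g(0.767000) = 0.899996
x_2 = g(0.899996) = 0.801613
x_3 = g(0.801613) = 0.875549

0.875549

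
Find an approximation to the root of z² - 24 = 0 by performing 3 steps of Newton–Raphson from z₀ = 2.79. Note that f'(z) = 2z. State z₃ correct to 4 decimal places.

z_0 = 2.790000: f = -16.215900, f' = 5.580000 → z_1 = 2.790000 - (-16.215900)/(5.580000) = 5.696075
z_1 = 5.696075: f = 8.445273, f' = 11.392151 → z_2 = 5.696075 - (8.445273)/(11.392151) = 4.954751
z_2 = 4.954751: f = 0.549561, f' = 9.909503 → z_3 = 4.954751 - (0.549561)/(9.909503) = 4.899293

4.8993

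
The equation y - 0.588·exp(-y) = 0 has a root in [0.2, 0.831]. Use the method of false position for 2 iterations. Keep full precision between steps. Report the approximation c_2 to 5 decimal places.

0.39614

f(0.200000) = -0.281414, f(0.831000) = 0.574859
step 1: c = 0.407378, f(c) = 0.016127 > 0 → new bracket [0.200000, 0.407378]
step 2: c = 0.396138, f(c) = 0.000464 > 0 → new bracket [0.200000, 0.396138]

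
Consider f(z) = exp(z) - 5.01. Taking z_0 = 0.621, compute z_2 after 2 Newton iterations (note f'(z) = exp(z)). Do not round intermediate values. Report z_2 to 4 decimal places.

z_0 = 0.621000: f = -3.149212, f' = 1.860788 → z_1 = 0.621000 - (-3.149212)/(1.860788) = 2.313408
z_1 = 2.313408: f = 5.098816, f' = 10.108816 → z_2 = 2.313408 - (5.098816)/(10.108816) = 1.809015

1.8090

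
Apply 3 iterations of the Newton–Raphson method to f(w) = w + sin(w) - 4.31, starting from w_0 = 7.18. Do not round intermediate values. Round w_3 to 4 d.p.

5.1958

f'(w) = 1 + cos(w)
w_0 = 7.180000: f = 3.651343, f' = 1.624102 → w_1 = 7.180000 - (3.651343)/(1.624102) = 4.931777
w_1 = 4.931777: f = -0.354253, f' = 1.217633 → w_2 = 4.931777 - (-0.354253)/(1.217633) = 5.222714
w_2 = 5.222714: f = 0.040128, f' = 1.488460 → w_3 = 5.222714 - (0.040128)/(1.488460) = 5.195754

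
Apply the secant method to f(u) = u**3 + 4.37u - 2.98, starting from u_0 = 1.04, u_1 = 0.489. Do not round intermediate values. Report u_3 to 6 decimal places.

f(u_0) = 2.689664, f(u_1) = -0.726140
u_2 = 0.489000 - (-0.726140)·(0.489000 - 1.040000)/(-0.726140 - (2.689664)) = 0.606133; f(u_2) = -0.108508
u_3 = 0.606133 - (-0.108508)·(0.606133 - 0.489000)/(-0.108508 - (-0.726140)) = 0.626711; f(u_3) = 0.004879

0.626711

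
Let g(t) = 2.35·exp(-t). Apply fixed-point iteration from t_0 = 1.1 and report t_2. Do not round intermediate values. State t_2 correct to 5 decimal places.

1.07484

t_1 = g(1.100000) = 0.782247
t_2 = g(0.782247) = 1.074836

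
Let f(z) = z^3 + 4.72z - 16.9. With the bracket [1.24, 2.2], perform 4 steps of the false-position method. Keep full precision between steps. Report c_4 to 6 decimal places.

f(1.240000) = -9.140576, f(2.200000) = 4.132000
step 1: c = 1.901134, f(c) = -1.055357 < 0 → new bracket [1.901134, 2.200000]
step 2: c = 1.961938, f(c) = -0.087763 < 0 → new bracket [1.961938, 2.200000]
step 3: c = 1.966889, f(c) = -0.007074 < 0 → new bracket [1.966889, 2.200000]
step 4: c = 1.967287, f(c) = -0.000569 < 0 → new bracket [1.967287, 2.200000]

1.967287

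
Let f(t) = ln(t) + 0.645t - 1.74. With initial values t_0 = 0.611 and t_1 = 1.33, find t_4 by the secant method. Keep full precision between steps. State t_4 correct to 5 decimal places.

Secant update: t_(k+1) = t_k − f(t_k)·(t_k − t_(k-1))/(f(t_k) − f(t_(k-1))).
f(t_0) = -1.838563, f(t_1) = -0.596971
t_2 = 1.330000 - (-0.596971)·(1.330000 - 0.611000)/(-0.596971 - (-1.838563)) = 1.675703; f(t_2) = -0.142939
t_3 = 1.675703 - (-0.142939)·(1.675703 - 1.330000)/(-0.142939 - (-0.596971)) = 1.784537; f(t_3) = -0.009814
t_4 = 1.784537 - (-0.009814)·(1.784537 - 1.675703)/(-0.009814 - (-0.142939)) = 1.792561; f(t_4) = -0.000153

1.79256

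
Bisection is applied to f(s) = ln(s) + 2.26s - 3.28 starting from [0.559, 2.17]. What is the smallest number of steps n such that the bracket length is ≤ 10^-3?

Initial width b − a = 2.17 − 0.559 = 1.611000.
After n steps the width is (b−a)/2^n; need (b−a)/2^n ≤ 10^-3.
So n ≥ log₂(1.611000/10^-3) = log₂(1611.0000) ≈ 10.6537.
Hence n = 11.

11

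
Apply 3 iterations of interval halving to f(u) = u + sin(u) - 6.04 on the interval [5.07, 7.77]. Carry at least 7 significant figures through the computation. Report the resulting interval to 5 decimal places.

[6.08250, 6.42000]

f(5.070000) = -1.906736, f(7.770000) = 2.726476 (opposite signs)
step 1: m = 6.420000, f(m) = 0.516388 > 0 → root in [5.070000, 6.420000]
step 2: m = 5.745000, f(m) = -0.807579 < 0 → root in [5.745000, 6.420000]
step 3: m = 6.082500, f(m) = -0.156841 < 0 → root in [6.082500, 6.420000]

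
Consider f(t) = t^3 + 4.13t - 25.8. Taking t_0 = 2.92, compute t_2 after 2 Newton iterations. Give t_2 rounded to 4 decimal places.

2.4943

f'(t) = 3t^2 + 4.13
t_0 = 2.920000: f = 11.156688, f' = 29.709200 → t_1 = 2.920000 - (11.156688)/(29.709200) = 2.544470
t_1 = 2.544470: f = 1.182400, f' = 23.552987 → t_2 = 2.544470 - (1.182400)/(23.552987) = 2.494269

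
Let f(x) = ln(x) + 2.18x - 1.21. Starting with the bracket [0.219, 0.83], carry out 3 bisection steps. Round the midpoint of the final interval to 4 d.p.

0.7154

f(0.219000) = -2.251264, f(0.830000) = 0.413070 (opposite signs)
step 1: m = 0.524500, f(m) = -0.711900 < 0 → root in [0.524500, 0.830000]
step 2: m = 0.677250, f(m) = -0.123310 < 0 → root in [0.677250, 0.830000]
step 3: m = 0.753625, f(m) = 0.150042 > 0 → root in [0.677250, 0.753625]
Midpoint of [0.677250, 0.753625] = 0.715437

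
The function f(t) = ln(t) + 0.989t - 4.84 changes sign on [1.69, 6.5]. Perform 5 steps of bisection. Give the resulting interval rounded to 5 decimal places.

[3.49375, 3.64406]

f(1.690000) = -2.643861, f(6.500000) = 3.460302 (opposite signs)
step 1: m = 4.095000, f(m) = 0.619722 > 0 → root in [1.690000, 4.095000]
step 2: m = 2.892500, f(m) = -0.917196 < 0 → root in [2.892500, 4.095000]
step 3: m = 3.493750, f(m) = -0.133706 < 0 → root in [3.493750, 4.095000]
step 4: m = 3.794375, f(m) = 0.246157 > 0 → root in [3.493750, 3.794375]
step 5: m = 3.644062, f(m) = 0.057077 > 0 → root in [3.493750, 3.644062]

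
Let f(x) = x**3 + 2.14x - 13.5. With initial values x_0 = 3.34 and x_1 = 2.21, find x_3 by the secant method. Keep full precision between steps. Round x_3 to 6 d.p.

f(x_0) = 30.907304, f(x_1) = 2.023261
x_2 = 2.210000 - (2.023261)·(2.210000 - 3.340000)/(2.023261 - (30.907304)) = 2.130846; f(x_2) = 0.735128
x_3 = 2.130846 - (0.735128)·(2.130846 - 2.210000)/(0.735128 - (2.023261)) = 2.085674; f(x_3) = 0.036092

2.085674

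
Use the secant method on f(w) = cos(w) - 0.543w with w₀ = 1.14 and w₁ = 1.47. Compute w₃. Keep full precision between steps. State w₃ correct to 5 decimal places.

f(w_0) = -0.201425, f(w_1) = -0.697584
w_2 = 1.470000 - (-0.697584)·(1.470000 - 1.140000)/(-0.697584 - (-0.201425)) = 1.006030; f(w_2) = -0.011056
w_3 = 1.006030 - (-0.011056)·(1.006030 - 1.470000)/(-0.011056 - (-0.697584)) = 0.998558; f(w_3) = -0.000702

0.99856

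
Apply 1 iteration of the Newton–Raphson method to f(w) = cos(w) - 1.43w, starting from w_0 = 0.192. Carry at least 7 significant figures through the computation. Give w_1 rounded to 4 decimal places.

f'(w) = -sin(w) - 1.43
w_0 = 0.192000: f = 0.707065, f' = -1.620823 → w_1 = 0.192000 - (0.707065)/(-1.620823) = 0.628238

0.6282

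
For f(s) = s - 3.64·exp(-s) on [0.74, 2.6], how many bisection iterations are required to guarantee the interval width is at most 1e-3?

11

Initial width b − a = 2.6 − 0.74 = 1.860000.
After n steps the width is (b−a)/2^n; need (b−a)/2^n ≤ 1e-3.
So n ≥ log₂(1.860000/1e-3) = log₂(1860.0000) ≈ 10.8611.
Hence n = 11.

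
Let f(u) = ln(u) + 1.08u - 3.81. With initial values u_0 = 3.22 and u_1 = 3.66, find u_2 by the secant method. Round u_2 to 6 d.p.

f(u_0) = 0.836981, f(u_1) = 1.440263
u_2 = 3.660000 - (1.440263)·(3.660000 - 3.220000)/(1.440263 - (0.836981)) = 2.609553; f(u_2) = -0.032504

2.609553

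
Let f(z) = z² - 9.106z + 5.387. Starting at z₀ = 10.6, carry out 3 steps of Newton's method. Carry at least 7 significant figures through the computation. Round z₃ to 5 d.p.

f'(z) = 2z - 9.106
z_0 = 10.600000: f = 21.223400, f' = 12.094000 → z_1 = 10.600000 - (21.223400)/(12.094000) = 8.845130
z_1 = 8.845130: f = 3.079569, f' = 8.584260 → z_2 = 8.845130 - (3.079569)/(8.584260) = 8.486384
z_2 = 8.486384: f = 0.128699, f' = 7.866768 → z_3 = 8.486384 - (0.128699)/(7.866768) = 8.470024

8.47002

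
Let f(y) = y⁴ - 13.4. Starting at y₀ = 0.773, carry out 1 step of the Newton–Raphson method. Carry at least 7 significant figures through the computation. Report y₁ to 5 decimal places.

7.83256

f'(y) = 4y³
y_0 = 0.773000: f = -13.042959, f' = 1.847560 → y_1 = 0.773000 - (-13.042959)/(1.847560) = 7.832560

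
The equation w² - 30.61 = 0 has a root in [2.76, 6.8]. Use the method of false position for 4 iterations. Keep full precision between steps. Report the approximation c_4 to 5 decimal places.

5.53222

f(2.760000) = -22.992400, f(6.800000) = 15.630000
step 1: c = 5.165063, f(c) = -3.932127 < 0 → new bracket [5.165063, 6.800000]
step 2: c = 5.493697, f(c) = -0.429296 < 0 → new bracket [5.493697, 6.800000]
step 3: c = 5.528617, f(c) = -0.044397 < 0 → new bracket [5.528617, 6.800000]
step 4: c = 5.532218, f(c) = -0.004565 < 0 → new bracket [5.532218, 6.800000]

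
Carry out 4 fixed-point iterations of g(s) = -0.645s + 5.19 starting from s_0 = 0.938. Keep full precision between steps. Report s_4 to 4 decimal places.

s_1 = g(0.938000) = 4.584990
s_2 = g(4.584990) = 2.232681
s_3 = g(2.232681) = 3.749920
s_4 = g(3.749920) = 2.771301

2.7713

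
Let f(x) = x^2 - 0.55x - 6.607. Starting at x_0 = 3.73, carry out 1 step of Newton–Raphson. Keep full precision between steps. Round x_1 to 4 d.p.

2.9696

f'(x) = 2x - 0.55
x_0 = 3.730000: f = 5.254400, f' = 6.910000 → x_1 = 3.730000 - (5.254400)/(6.910000) = 2.969595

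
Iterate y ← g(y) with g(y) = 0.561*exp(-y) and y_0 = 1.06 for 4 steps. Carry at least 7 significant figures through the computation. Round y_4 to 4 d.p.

y_1 = g(1.060000) = 0.194362
y_2 = g(0.194362) = 0.461905
y_3 = g(0.461905) = 0.353476
y_4 = g(0.353476) = 0.393958

0.3940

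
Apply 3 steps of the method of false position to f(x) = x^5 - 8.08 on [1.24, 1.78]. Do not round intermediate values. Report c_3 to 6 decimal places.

1.510458

f(1.240000) = -5.148375, f(1.780000) = 9.788990
step 1: c = 1.426119, f(c) = -2.181001 < 0 → new bracket [1.426119, 1.780000]
step 2: c = 1.490598, f(c) = -0.721276 < 0 → new bracket [1.490598, 1.780000]
step 3: c = 1.510458, f(c) = -0.217806 < 0 → new bracket [1.510458, 1.780000]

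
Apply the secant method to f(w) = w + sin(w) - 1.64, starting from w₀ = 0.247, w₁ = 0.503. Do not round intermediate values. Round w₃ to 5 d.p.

0.87130

f(w_0) = -1.148504, f(w_1) = -0.654944
w_2 = 0.503000 - (-0.654944)·(0.503000 - 0.247000)/(-0.654944 - (-1.148504)) = 0.842707; f(w_2) = -0.050846
w_3 = 0.842707 - (-0.050846)·(0.842707 - 0.503000)/(-0.050846 - (-0.654944)) = 0.871299; f(w_3) = -0.003534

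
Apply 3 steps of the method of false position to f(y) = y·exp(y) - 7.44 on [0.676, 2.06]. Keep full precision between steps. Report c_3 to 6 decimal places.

1.530041

f(0.676000) = -6.110985, f(2.060000) = 8.722698
step 1: c = 1.246162, f(c) = -3.107128 < 0 → new bracket [1.246162, 2.060000]
step 2: c = 1.459918, f(c) = -1.154165 < 0 → new bracket [1.459918, 2.060000]
step 3: c = 1.530041, f(c) = -0.373710 < 0 → new bracket [1.530041, 2.060000]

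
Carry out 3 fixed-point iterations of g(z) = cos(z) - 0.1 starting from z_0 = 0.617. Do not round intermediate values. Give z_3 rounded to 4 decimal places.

z_1 = g(0.617000) = 0.715618
z_2 = g(0.715618) = 0.654688
z_3 = g(0.654688) = 0.693238

0.6932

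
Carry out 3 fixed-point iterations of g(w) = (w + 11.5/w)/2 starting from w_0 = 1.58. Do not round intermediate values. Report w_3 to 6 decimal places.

3.393271

w_1 = g(1.580000) = 4.429241
w_2 = g(4.429241) = 3.512811
w_3 = g(3.512811) = 3.393271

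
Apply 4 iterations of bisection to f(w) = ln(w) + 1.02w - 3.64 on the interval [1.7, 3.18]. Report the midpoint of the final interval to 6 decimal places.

2.578750

f(1.700000) = -1.375372, f(3.180000) = 0.760481 (opposite signs)
step 1: m = 2.440000, f(m) = -0.259202 < 0 → root in [2.440000, 3.180000]
step 2: m = 2.810000, f(m) = 0.259384 > 0 → root in [2.440000, 2.810000]
step 3: m = 2.625000, f(m) = 0.002581 > 0 → root in [2.440000, 2.625000]
step 4: m = 2.532500, f(m) = -0.127643 < 0 → root in [2.532500, 2.625000]
Midpoint of [2.532500, 2.625000] = 2.578750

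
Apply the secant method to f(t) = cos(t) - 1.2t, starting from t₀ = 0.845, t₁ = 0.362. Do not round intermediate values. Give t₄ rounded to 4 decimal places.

0.6589

f(t_0) = -0.350269, f(t_1) = 0.500790
t_2 = 0.362000 - (0.500790)·(0.362000 - 0.845000)/(0.500790 - (-0.350269)) = 0.646213; f(t_2) = 0.022915
t_3 = 0.646213 - (0.022915)·(0.646213 - 0.362000)/(0.022915 - (0.500790)) = 0.659841; f(t_3) = -0.001720
t_4 = 0.659841 - (-0.001720)·(0.659841 - 0.646213)/(-0.001720 - (0.022915)) = 0.658890; f(t_4) = 0.000005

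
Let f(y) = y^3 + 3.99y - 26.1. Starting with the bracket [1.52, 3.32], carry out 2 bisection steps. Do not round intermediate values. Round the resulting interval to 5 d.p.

f(1.520000) = -16.523392, f(3.320000) = 23.741168 (opposite signs)
step 1: m = 2.420000, f(m) = -2.271712 < 0 → root in [2.420000, 3.320000]
step 2: m = 2.870000, f(m) = 8.991203 > 0 → root in [2.420000, 2.870000]

[2.42000, 2.87000]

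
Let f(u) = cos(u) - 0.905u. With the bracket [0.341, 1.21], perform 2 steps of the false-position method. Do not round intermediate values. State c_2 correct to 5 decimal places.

0.77997

f(0.341000) = 0.633816, f(1.210000) = -0.742031
step 1: c = 0.741325, f(c) = 0.066675 > 0 → new bracket [0.741325, 1.210000]
step 2: c = 0.779966, f(c) = 0.005068 > 0 → new bracket [0.779966, 1.210000]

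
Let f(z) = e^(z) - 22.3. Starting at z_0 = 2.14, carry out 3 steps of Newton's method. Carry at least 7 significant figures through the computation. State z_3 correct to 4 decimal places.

f'(z) = e^(z)
z_0 = 2.140000: f = -13.800562, f' = 8.499438 → z_1 = 2.140000 - (-13.800562)/(8.499438) = 3.763703
z_1 = 3.763703: f = 20.807759, f' = 43.107759 → z_2 = 3.763703 - (20.807759)/(43.107759) = 3.281011
z_2 = 3.281011: f = 4.302661, f' = 26.602661 → z_3 = 3.281011 - (4.302661)/(26.602661) = 3.119273

3.1193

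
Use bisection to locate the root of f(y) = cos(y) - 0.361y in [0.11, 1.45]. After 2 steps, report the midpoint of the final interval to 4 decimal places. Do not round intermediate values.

1.2825

f(0.110000) = 0.954246, f(1.450000) = -0.402947 (opposite signs)
step 1: m = 0.780000, f(m) = 0.429334 > 0 → root in [0.780000, 1.450000]
step 2: m = 1.115000, f(m) = 0.037662 > 0 → root in [1.115000, 1.450000]
Midpoint of [1.115000, 1.450000] = 1.282500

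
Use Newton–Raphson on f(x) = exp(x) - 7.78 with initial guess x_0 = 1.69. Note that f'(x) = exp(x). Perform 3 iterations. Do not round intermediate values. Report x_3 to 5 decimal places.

x_0 = 1.690000: f = -2.360519, f' = 5.419481 → x_1 = 1.690000 - (-2.360519)/(5.419481) = 2.125562
x_1 = 2.125562: f = 0.597604, f' = 8.377604 → x_2 = 2.125562 - (0.597604)/(8.377604) = 2.054228
x_2 = 2.054228: f = 0.020817, f' = 7.800817 → x_3 = 2.054228 - (0.020817)/(7.800817) = 2.051560

2.05156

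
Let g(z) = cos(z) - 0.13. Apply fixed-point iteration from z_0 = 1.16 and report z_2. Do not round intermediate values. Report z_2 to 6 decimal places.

z_1 = g(1.160000) = 0.269340
z_2 = g(0.269340) = 0.833947

0.833947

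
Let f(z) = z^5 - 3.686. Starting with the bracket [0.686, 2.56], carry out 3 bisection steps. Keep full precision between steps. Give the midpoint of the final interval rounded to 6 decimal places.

1.271625

f(0.686000) = -3.534078, f(2.560000) = 106.265163 (opposite signs)
step 1: m = 1.623000, f(m) = 7.575406 > 0 → root in [0.686000, 1.623000]
step 2: m = 1.154500, f(m) = -1.634981 < 0 → root in [1.154500, 1.623000]
step 3: m = 1.388750, f(m) = 1.479595 > 0 → root in [1.154500, 1.388750]
Midpoint of [1.154500, 1.388750] = 1.271625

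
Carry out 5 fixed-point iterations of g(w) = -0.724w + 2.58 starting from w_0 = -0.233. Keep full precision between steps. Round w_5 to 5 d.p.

1.84057

w_1 = g(-0.233000) = 2.748692
w_2 = g(2.748692) = 0.589947
w_3 = g(0.589947) = 2.152878
w_4 = g(2.152878) = 1.021316
w_5 = g(1.021316) = 1.840567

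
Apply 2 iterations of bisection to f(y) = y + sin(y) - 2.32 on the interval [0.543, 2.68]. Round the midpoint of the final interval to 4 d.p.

1.3444

f(0.543000) = -1.260293, f(2.680000) = 0.805375 (opposite signs)
step 1: m = 1.611500, f(m) = 0.290672 > 0 → root in [0.543000, 1.611500]
step 2: m = 1.077250, f(m) = -0.362092 < 0 → root in [1.077250, 1.611500]
Midpoint of [1.077250, 1.611500] = 1.344375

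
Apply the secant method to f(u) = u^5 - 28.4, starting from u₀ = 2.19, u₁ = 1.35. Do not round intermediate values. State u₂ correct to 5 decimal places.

f(u_0) = 21.975640, f(u_1) = -23.915967
u_2 = 1.350000 - (-23.915967)·(1.350000 - 2.190000)/(-23.915967 - (21.975640)) = 1.787758; f(u_2) = -10.138204

1.78776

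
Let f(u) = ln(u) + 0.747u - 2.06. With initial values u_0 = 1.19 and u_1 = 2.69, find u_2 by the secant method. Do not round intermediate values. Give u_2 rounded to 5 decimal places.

1.96252

f(u_0) = -0.997117, f(u_1) = 0.938971
u_2 = 2.690000 - (0.938971)·(2.690000 - 1.190000)/(0.938971 - (-0.997117)) = 1.962524; f(u_2) = 0.080237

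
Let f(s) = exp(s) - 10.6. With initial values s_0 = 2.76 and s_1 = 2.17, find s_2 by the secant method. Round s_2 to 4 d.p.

2.3243

Secant update: s_(k+1) = s_k − f(s_k)·(s_k − s_(k-1))/(f(s_k) − f(s_(k-1))).
f(s_0) = 5.199843, f(s_1) = -1.841716
s_2 = 2.170000 - (-1.841716)·(2.170000 - 2.760000)/(-1.841716 - (5.199843)) = 2.324314; f(s_2) = -0.380331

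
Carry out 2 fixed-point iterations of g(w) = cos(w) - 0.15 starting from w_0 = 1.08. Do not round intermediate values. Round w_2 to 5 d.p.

w_1 = g(1.080000) = 0.321328
w_2 = g(0.321328) = 0.798817

0.79882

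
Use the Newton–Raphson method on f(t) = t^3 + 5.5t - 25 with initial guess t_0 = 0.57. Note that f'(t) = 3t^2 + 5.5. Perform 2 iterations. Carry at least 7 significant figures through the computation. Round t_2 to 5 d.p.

2.81847

t_0 = 0.570000: f = -21.679807, f' = 6.474700 → t_1 = 0.570000 - (-21.679807)/(6.474700) = 3.918388
t_1 = 3.918388: f = 56.713134, f' = 51.561291 → t_2 = 3.918388 - (56.713134)/(51.561291) = 2.818471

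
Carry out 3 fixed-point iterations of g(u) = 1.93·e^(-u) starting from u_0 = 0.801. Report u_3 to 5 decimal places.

0.85725

u_1 = g(0.801000) = 0.866338
u_2 = g(0.866338) = 0.811543
u_3 = g(0.811543) = 0.857252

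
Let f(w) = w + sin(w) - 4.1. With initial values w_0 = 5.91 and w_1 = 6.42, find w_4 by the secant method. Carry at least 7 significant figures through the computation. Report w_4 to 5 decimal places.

f(w_0) = 1.445417, f(w_1) = 2.456388
w_2 = 6.420000 - (2.456388)·(6.420000 - 5.910000)/(2.456388 - (1.445417)) = 5.180838; f(w_2) = 0.188568
w_3 = 5.180838 - (0.188568)·(5.180838 - 6.420000)/(0.188568 - (2.456388)) = 5.077802; f(w_3) = 0.043826
w_4 = 5.077802 - (0.043826)·(5.077802 - 5.180838)/(0.043826 - (0.188568)) = 5.046604; f(w_4) = 0.001936

5.04660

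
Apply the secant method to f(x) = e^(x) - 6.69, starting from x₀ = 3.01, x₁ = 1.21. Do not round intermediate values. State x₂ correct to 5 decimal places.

f(x_0) = 13.597400, f(x_1) = -3.336515
x_2 = 1.210000 - (-3.336515)·(1.210000 - 3.010000)/(-3.336515 - (13.597400)) = 1.564657; f(x_2) = -1.908966

1.56466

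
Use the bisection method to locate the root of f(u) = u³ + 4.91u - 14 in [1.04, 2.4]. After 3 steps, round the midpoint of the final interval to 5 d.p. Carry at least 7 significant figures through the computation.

1.80500

f(1.040000) = -7.768736, f(2.400000) = 11.608000 (opposite signs)
step 1: m = 1.720000, f(m) = -0.466352 < 0 → root in [1.720000, 2.400000]
step 2: m = 2.060000, f(m) = 4.856416 > 0 → root in [1.720000, 2.060000]
step 3: m = 1.890000, f(m) = 2.031169 > 0 → root in [1.720000, 1.890000]
Midpoint of [1.720000, 1.890000] = 1.805000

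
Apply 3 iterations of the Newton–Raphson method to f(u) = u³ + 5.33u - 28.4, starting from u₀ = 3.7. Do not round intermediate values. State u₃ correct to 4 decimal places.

Newton update: u ← u − f(u)/f'(u).
f'(u) = 3u² + 5.33
u_0 = 3.700000: f = 41.974000, f' = 46.400000 → u_1 = 3.700000 - (41.974000)/(46.400000) = 2.795388
u_1 = 2.795388: f = 8.343120, f' = 28.772581 → u_2 = 2.795388 - (8.343120)/(28.772581) = 2.505420
u_2 = 2.505420: f = 0.680739, f' = 24.161391 → u_3 = 2.505420 - (0.680739)/(24.161391) = 2.477246

2.4772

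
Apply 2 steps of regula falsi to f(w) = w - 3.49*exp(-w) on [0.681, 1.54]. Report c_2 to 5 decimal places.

False-position update: c = (a·f(b) − b·f(a))/(f(b) − f(a)); replace the endpoint whose sign matches f(c).
f(0.681000) = -1.085326, f(1.540000) = 0.791810
step 1: c = 1.177658, f(c) = 0.102741 > 0 → new bracket [0.681000, 1.177658]
step 2: c = 1.134708, f(c) = 0.012618 > 0 → new bracket [0.681000, 1.134708]

1.13471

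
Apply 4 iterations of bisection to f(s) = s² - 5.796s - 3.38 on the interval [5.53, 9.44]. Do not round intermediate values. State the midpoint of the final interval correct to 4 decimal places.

f(5.530000) = -4.850980, f(9.440000) = 31.019360 (opposite signs)
step 1: m = 7.485000, f(m) = 9.262165 > 0 → root in [5.530000, 7.485000]
step 2: m = 6.507500, f(m) = 1.250086 > 0 → root in [5.530000, 6.507500]
step 3: m = 6.018750, f(m) = -2.039323 < 0 → root in [6.018750, 6.507500]
step 4: m = 6.263125, f(m) = -0.454338 < 0 → root in [6.263125, 6.507500]
Midpoint of [6.263125, 6.507500] = 6.385313

6.3853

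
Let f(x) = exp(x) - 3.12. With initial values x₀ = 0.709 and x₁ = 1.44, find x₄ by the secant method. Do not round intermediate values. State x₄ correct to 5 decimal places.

Secant update: x_(k+1) = x_k − f(x_k)·(x_k − x_(k-1))/(f(x_k) − f(x_(k-1))).
f(x_0) = -1.088042, f(x_1) = 1.100696
x_2 = 1.440000 - (1.100696)·(1.440000 - 0.709000)/(1.100696 - (-1.088042)) = 1.072387; f(x_2) = -0.197654
x_3 = 1.072387 - (-0.197654)·(1.072387 - 1.440000)/(-0.197654 - (1.100696)) = 1.128350; f(x_3) = -0.029446
x_4 = 1.128350 - (-0.029446)·(1.128350 - 1.072387)/(-0.029446 - (-0.197654)) = 1.138147; f(x_4) = 0.000980

1.13815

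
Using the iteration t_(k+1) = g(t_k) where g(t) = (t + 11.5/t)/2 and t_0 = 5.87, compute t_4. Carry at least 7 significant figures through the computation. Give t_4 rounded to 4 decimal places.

t_1 = g(5.870000) = 3.914557
t_2 = g(3.914557) = 3.426155
t_3 = g(3.426155) = 3.391344
t_4 = g(3.391344) = 3.391165

3.3912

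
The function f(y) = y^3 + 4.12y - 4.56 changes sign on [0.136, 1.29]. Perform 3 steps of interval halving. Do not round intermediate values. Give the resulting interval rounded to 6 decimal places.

f(0.136000) = -3.997165, f(1.290000) = 2.901489 (opposite signs)
step 1: m = 0.713000, f(m) = -1.259973 < 0 → root in [0.713000, 1.290000]
step 2: m = 1.001500, f(m) = 0.570687 > 0 → root in [0.713000, 1.001500]
step 3: m = 0.857250, f(m) = -0.398156 < 0 → root in [0.857250, 1.001500]

[0.857250, 1.001500]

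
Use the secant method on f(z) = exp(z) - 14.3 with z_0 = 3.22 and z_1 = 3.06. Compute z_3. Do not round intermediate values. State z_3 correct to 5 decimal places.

2.67790

Secant update: z_(k+1) = z_k − f(z_k)·(z_k − z_(k-1))/(f(z_k) − f(z_(k-1))).
f(z_0) = 10.728120, f(z_1) = 7.027557
z_2 = 3.060000 - (7.027557)·(3.060000 - 3.220000)/(7.027557 - (10.728120)) = 2.756152; f(z_2) = 1.439160
z_3 = 2.756152 - (1.439160)·(2.756152 - 3.060000)/(1.439160 - (7.027557)) = 2.677903; f(z_3) = 0.254540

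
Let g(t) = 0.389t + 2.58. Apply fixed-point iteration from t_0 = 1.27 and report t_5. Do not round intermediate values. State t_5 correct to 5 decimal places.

4.19629

t_1 = g(1.270000) = 3.074030
t_2 = g(3.074030) = 3.775798
t_3 = g(3.775798) = 4.048785
t_4 = g(4.048785) = 4.154977
t_5 = g(4.154977) = 4.196286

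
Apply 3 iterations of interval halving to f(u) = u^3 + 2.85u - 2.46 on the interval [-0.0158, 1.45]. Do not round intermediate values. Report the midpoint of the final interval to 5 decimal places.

0.80871

f(-0.015800) = -2.505034, f(1.450000) = 4.721125 (opposite signs)
step 1: m = 0.717100, f(m) = -0.047509 < 0 → root in [0.717100, 1.450000]
step 2: m = 1.083550, f(m) = 1.900293 > 0 → root in [0.717100, 1.083550]
step 3: m = 0.900325, f(m) = 0.835716 > 0 → root in [0.717100, 0.900325]
Midpoint of [0.717100, 0.900325] = 0.808712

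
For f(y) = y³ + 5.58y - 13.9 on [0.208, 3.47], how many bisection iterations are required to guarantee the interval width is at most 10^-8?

29

Initial width b − a = 3.47 − 0.208 = 3.262000.
After n steps the width is (b−a)/2^n; need (b−a)/2^n ≤ 10^-8.
So n ≥ log₂(3.262000/10^-8) = log₂(326200000.0000) ≈ 28.2812.
Hence n = 29.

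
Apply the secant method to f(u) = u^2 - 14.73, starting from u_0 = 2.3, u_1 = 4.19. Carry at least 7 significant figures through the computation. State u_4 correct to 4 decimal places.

3.8380

f(u_0) = -9.440000, f(u_1) = 2.826100
u_2 = 4.190000 - (2.826100)·(4.190000 - 2.300000)/(2.826100 - (-9.440000)) = 3.754545; f(u_2) = -0.633388
u_3 = 3.754545 - (-0.633388)·(3.754545 - 4.190000)/(-0.633388 - (2.826100)) = 3.834272; f(u_3) = -0.028361
u_4 = 3.834272 - (-0.028361)·(3.834272 - 3.754545)/(-0.028361 - (-0.633388)) = 3.838009; f(u_4) = 0.000312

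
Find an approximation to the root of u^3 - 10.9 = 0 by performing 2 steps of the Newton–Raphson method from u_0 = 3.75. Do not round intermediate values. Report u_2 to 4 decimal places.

2.3164

f'(u) = 3u^2
u_0 = 3.750000: f = 41.834375, f' = 42.187500 → u_1 = 3.750000 - (41.834375)/(42.187500) = 2.758370
u_1 = 2.758370: f = 10.087356, f' = 22.825821 → u_2 = 2.758370 - (10.087356)/(22.825821) = 2.316443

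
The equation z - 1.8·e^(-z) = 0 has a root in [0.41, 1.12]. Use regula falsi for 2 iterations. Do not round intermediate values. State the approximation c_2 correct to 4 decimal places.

f(0.410000) = -0.784570, f(1.120000) = 0.532696
step 1: c = 0.832879, f(c) = 0.050247 > 0 → new bracket [0.410000, 0.832879]
step 2: c = 0.807426, f(c) = 0.004618 > 0 → new bracket [0.410000, 0.807426]

0.8074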